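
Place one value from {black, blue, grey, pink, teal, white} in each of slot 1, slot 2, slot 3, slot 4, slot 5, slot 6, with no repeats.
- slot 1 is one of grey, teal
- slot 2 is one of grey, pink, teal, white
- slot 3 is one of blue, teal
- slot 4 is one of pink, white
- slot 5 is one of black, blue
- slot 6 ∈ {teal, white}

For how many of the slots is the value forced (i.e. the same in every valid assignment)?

2

Among the 6 variables, black fits only slot 5 (and all 6 values in {black, blue, grey, pink, teal, white} must be used), so slot 5 = black.
The 5 still-open variables together cover exactly {blue, grey, pink, teal, white} — 5 values for 5 variables — and blue appears only in slot 3's list, so slot 3 = blue.
Determined: slot 3=blue, slot 5=black. The other slots each still have more than one consistent value. That makes 2.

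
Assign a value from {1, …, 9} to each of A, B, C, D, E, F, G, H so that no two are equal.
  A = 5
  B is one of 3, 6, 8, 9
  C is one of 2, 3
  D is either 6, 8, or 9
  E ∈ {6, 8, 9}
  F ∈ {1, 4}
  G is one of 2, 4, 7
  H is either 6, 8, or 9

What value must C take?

2

A's domain is down to {5}, so A = 5.
D, E, H between them cover only {6, 8, 9} — a naked triple. Remove those values from B.
That leaves B = 3. So C can't be 3.
So C = 2.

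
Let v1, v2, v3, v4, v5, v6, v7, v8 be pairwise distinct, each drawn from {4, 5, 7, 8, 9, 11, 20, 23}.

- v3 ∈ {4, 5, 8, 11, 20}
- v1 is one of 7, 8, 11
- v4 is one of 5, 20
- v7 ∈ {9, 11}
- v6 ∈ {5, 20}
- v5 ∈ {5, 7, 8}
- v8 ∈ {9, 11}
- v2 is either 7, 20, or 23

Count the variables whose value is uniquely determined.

2

Among the 8 variables, 4 fits only v3 (and all 8 values in {4, 5, 7, 8, 9, 11, 20, 23} must be used), so v3 = 4.
Among the 7 still-open variables, 23 fits only v2 (and all 7 values in {5, 7, 8, 9, 11, 20, 23} must be used), so v2 = 23.
The 2 variables v4 and v6 are confined to {5, 20}, which locks those values in; drop them from v5.
v7 and v8 between them cover only {9, 11} — a naked pair. Remove those values from v1.
Determined: v2=23, v3=4. The other variables each still have more than one consistent value. That makes 2.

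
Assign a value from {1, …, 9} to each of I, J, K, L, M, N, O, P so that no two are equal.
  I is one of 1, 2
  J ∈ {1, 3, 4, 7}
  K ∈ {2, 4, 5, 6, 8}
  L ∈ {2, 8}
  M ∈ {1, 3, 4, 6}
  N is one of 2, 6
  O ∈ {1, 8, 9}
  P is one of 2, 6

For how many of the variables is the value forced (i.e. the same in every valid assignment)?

N and P share exactly the 2 values {2, 6}; by pigeonhole those values go to them, so strike 2, 6 from I, K, L, M.
I has just one choice, so I = 1. So J, M, O can't be 1.
L must be 8 (only option left). Strike 8 from K, O.
O has just one choice, so O = 9.
Determined: I=1, L=8, O=9. The other variables each still have more than one consistent value. That makes 3.

3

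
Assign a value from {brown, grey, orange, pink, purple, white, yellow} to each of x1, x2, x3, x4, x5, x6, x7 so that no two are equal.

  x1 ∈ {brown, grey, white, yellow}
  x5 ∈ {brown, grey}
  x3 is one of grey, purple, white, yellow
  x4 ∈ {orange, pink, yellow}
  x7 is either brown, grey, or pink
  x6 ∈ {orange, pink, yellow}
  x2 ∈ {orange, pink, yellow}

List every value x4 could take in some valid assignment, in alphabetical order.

orange, pink, yellow

The 7 variables draw from only 7 values {brown, grey, orange, pink, purple, white, yellow}, so each is used; only x3 can be purple, hence x3 = purple.
Among the 6 still-open variables, white fits only x1 (and all 6 values in {brown, grey, orange, pink, white, yellow} must be used), so x1 = white.
The 3 variables x2, x4, x6 are confined to {orange, pink, yellow}, which locks those values in; drop them from x7.
No further eliminations apply; x4 can still be any of orange, pink, yellow.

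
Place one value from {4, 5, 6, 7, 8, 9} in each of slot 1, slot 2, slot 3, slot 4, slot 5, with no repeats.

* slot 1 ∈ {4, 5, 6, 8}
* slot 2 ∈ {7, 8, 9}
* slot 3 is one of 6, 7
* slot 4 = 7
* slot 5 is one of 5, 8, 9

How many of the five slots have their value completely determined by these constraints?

2

slot 4's domain is down to {7}, so slot 4 = 7. So slot 2, slot 3 can't be 7.
slot 3 has just one choice, so slot 3 = 6. Eliminate 6 elsewhere: slot 1.
Determined: slot 3=6, slot 4=7. The other slots each still have more than one consistent value. That makes 2.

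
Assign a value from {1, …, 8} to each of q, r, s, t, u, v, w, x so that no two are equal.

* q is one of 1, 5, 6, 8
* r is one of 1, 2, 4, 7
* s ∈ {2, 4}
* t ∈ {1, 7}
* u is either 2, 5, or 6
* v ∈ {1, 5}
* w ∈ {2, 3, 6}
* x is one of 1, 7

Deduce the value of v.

The 8 variables draw from only 8 values {1, 2, 3, 4, 5, 6, 7, 8}, so each is used; only w can be 3, hence w = 3.
Among the 7 still-open variables, 8 fits only q (and all 7 values in {1, 2, 4, 5, 6, 7, 8} must be used), so q = 8.
The 6 still-open variables draw from only 6 values {1, 2, 4, 5, 6, 7}, so each is used; only u can be 6, hence u = 6.
Among the 5 still-open variables, 5 fits only v (and all 5 values in {1, 2, 4, 5, 7} must be used), so v = 5.

5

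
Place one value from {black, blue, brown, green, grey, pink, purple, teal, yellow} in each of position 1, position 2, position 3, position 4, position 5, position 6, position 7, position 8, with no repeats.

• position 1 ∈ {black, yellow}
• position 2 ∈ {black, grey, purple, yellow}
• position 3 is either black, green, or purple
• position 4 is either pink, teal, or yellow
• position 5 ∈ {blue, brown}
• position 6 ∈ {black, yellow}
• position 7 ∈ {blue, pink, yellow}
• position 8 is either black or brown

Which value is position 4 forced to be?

The 2 variables position 1 and position 6 are confined to {black, yellow}, which locks those values in; drop them from position 2, position 3, position 4, position 7, position 8.
That leaves position 8 = brown. Eliminate brown elsewhere: position 5.
position 5 has just one choice, so position 5 = blue. Remove blue from position 7.
That leaves position 7 = pink. Eliminate pink elsewhere: position 4.
So position 4 = teal.

teal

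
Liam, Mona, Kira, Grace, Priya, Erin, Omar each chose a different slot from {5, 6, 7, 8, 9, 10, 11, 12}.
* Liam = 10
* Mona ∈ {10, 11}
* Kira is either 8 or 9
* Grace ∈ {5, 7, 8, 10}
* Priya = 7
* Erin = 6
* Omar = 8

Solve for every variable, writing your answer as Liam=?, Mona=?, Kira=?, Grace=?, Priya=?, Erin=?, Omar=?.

Liam=10, Mona=11, Kira=9, Grace=5, Priya=7, Erin=6, Omar=8

Liam has just one choice, so Liam = 10. Eliminate 10 elsewhere: Mona, Grace.
Mona must be 11 (only option left).
Priya must be 7 (only option left). Eliminate 7 elsewhere: Grace.
That leaves Erin = 6.
Omar's domain is down to {8}, so Omar = 8. So Kira, Grace can't be 8.
Kira must be 9 (only option left).
Grace must be 5 (only option left).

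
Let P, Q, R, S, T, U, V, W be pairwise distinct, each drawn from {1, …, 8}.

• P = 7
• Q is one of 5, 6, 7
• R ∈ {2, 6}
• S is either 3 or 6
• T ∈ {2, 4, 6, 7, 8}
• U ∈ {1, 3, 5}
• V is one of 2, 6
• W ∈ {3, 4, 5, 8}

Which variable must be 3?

S

P has just one choice, so P = 7. So Q, T can't be 7.
Among the 7 still-open variables, 1 fits only U (and all 7 values in {1, 2, 3, 4, 5, 6, 8} must be used), so U = 1.
The 2 variables R and V are confined to {2, 6}, which locks those values in; drop them from Q, S, T.
So 3 goes to S.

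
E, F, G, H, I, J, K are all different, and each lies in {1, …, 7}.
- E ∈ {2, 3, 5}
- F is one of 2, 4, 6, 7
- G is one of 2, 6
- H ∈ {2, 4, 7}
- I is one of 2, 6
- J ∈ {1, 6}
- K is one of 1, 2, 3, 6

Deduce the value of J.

The 7 variables together cover exactly {1, 2, 3, 4, 5, 6, 7} — 7 values for 7 variables — and 5 appears only in E's list, so E = 5.
The 6 still-open variables draw from only 6 values {1, 2, 3, 4, 6, 7}, so each is used; only K can be 3, hence K = 3.
The 5 still-open variables together cover exactly {1, 2, 4, 6, 7} — 5 values for 5 variables — and 1 appears only in J's list, so J = 1.

1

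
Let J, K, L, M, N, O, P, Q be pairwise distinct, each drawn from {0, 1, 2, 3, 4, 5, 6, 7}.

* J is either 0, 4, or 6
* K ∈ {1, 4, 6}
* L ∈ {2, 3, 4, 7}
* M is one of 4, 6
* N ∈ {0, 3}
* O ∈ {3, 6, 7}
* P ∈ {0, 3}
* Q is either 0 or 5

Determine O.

7

The 8 variables draw from only 8 values {0, 1, 2, 3, 4, 5, 6, 7}, so each is used; only K can be 1, hence K = 1.
The 7 still-open variables together cover exactly {0, 2, 3, 4, 5, 6, 7} — 7 values for 7 variables — and 2 appears only in L's list, so L = 2.
The 6 still-open variables draw from only 6 values {0, 3, 4, 5, 6, 7}, so each is used; only Q can be 5, hence Q = 5.
The 5 still-open variables together cover exactly {0, 3, 4, 6, 7} — 5 values for 5 variables — and 7 appears only in O's list, so O = 7.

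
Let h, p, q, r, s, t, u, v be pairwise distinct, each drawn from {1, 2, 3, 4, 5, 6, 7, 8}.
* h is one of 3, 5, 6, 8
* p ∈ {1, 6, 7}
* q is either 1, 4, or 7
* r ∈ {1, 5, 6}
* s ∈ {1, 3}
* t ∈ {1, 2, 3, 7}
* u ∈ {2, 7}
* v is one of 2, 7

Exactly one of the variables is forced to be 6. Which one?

p

The 8 variables together cover exactly {1, 2, 3, 4, 5, 6, 7, 8} — 8 values for 8 variables — and 4 appears only in q's list, so q = 4.
Among the 7 still-open variables, 8 fits only h (and all 7 values in {1, 2, 3, 5, 6, 7, 8} must be used), so h = 8.
The 6 still-open variables draw from only 6 values {1, 2, 3, 5, 6, 7}, so each is used; only r can be 5, hence r = 5.
Among the 5 still-open variables, 6 fits only p (and all 5 values in {1, 2, 3, 6, 7} must be used), so p = 6.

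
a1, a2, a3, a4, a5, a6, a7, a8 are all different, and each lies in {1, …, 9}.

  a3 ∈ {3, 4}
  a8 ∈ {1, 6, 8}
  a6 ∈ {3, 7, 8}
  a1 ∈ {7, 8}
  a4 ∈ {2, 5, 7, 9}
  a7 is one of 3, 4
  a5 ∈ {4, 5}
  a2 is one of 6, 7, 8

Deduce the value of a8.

1

The 2 variables a3 and a7 are confined to {3, 4}, which locks those values in; drop them from a5, a6.
That leaves a5 = 5. Eliminate 5 elsewhere: a4.
The 2 variables a1 and a6 are confined to {7, 8}, which locks those values in; drop them from a2, a4, a8.
a2's domain is down to {6}, so a2 = 6. So a8 can't be 6.
So a8 = 1.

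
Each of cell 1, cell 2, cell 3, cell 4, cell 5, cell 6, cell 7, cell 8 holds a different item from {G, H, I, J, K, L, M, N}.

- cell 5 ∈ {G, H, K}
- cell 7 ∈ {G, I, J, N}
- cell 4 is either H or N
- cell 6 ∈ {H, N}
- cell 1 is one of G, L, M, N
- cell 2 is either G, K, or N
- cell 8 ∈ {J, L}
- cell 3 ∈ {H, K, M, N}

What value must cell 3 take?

M

The 8 variables draw from only 8 values {G, H, I, J, K, L, M, N}, so each is used; only cell 7 can be I, hence cell 7 = I.
The 7 still-open variables together cover exactly {G, H, J, K, L, M, N} — 7 values for 7 variables — and J appears only in cell 8's list, so cell 8 = J.
The 6 still-open variables together cover exactly {G, H, K, L, M, N} — 6 values for 6 variables — and L appears only in cell 1's list, so cell 1 = L.
Among the 5 still-open variables, M fits only cell 3 (and all 5 values in {G, H, K, M, N} must be used), so cell 3 = M.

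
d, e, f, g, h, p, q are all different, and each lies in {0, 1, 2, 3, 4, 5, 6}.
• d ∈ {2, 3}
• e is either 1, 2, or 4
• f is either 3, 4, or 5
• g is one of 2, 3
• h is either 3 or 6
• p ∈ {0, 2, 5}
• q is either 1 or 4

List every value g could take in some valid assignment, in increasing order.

The 7 variables together cover exactly {0, 1, 2, 3, 4, 5, 6} — 7 values for 7 variables — and 0 appears only in p's list, so p = 0.
Among the 6 still-open variables, 5 fits only f (and all 6 values in {1, 2, 3, 4, 5, 6} must be used), so f = 5.
The 5 still-open variables draw from only 5 values {1, 2, 3, 4, 6}, so each is used; only h can be 6, hence h = 6.
The 2 variables d and g are confined to {2, 3}, which locks those values in; drop them from e.
No further eliminations apply; g can still be any of 2, 3.

2, 3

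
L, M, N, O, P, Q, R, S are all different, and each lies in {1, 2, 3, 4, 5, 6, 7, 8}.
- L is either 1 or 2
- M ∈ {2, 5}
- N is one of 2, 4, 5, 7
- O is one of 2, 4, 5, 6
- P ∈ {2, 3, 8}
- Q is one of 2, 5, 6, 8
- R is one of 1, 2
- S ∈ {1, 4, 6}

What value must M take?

Among the 8 variables, 3 fits only P (and all 8 values in {1, 2, 3, 4, 5, 6, 7, 8} must be used), so P = 3.
The 7 still-open variables together cover exactly {1, 2, 4, 5, 6, 7, 8} — 7 values for 7 variables — and 7 appears only in N's list, so N = 7.
Among the 6 still-open variables, 8 fits only Q (and all 6 values in {1, 2, 4, 5, 6, 8} must be used), so Q = 8.
The 2 variables L and R are confined to {1, 2}, which locks those values in; drop them from M, O, S.
So M = 5.

5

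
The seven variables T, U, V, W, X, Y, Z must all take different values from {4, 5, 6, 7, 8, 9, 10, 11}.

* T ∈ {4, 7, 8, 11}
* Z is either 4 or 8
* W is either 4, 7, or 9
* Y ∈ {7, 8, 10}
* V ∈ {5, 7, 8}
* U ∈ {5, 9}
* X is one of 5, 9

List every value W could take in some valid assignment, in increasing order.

The 7 variables draw from only 7 values {4, 5, 7, 8, 9, 10, 11}, so each is used; only Y can be 10, hence Y = 10.
The 6 still-open variables together cover exactly {4, 5, 7, 8, 9, 11} — 6 values for 6 variables — and 11 appears only in T's list, so T = 11.
The 2 variables U and X are confined to {5, 9}, which locks those values in; drop them from V, W.
No further eliminations apply; W can still be any of 4, 7.

4, 7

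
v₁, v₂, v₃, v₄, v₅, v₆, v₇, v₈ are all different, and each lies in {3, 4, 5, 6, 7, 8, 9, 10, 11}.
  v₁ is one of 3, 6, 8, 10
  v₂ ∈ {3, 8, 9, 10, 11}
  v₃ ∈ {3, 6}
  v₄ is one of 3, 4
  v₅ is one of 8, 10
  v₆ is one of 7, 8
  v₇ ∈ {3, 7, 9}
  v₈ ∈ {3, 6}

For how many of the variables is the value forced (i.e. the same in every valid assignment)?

4

The 8 variables together cover exactly {3, 4, 6, 7, 8, 9, 10, 11} — 8 values for 8 variables — and 4 appears only in v₄'s list, so v₄ = 4.
The 7 still-open variables together cover exactly {3, 6, 7, 8, 9, 10, 11} — 7 values for 7 variables — and 11 appears only in v₂'s list, so v₂ = 11.
The 6 still-open variables draw from only 6 values {3, 6, 7, 8, 9, 10}, so each is used; only v₇ can be 9, hence v₇ = 9.
Among the 5 still-open variables, 7 fits only v₆ (and all 5 values in {3, 6, 7, 8, 10} must be used), so v₆ = 7.
v₃ and v₈ between them cover only {3, 6} — a naked pair. Remove those values from v₁.
Determined: v₂=11, v₄=4, v₆=7, v₇=9. The other variables each still have more than one consistent value. That makes 4.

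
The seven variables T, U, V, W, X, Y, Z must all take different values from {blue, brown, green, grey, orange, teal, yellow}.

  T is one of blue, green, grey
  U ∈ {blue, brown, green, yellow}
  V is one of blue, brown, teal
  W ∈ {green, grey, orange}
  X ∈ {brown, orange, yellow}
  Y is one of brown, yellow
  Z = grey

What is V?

teal

Z has just one choice, so Z = grey. Strike grey from T, W.
The 6 still-open variables draw from only 6 values {blue, brown, green, orange, teal, yellow}, so each is used; only V can be teal, hence V = teal.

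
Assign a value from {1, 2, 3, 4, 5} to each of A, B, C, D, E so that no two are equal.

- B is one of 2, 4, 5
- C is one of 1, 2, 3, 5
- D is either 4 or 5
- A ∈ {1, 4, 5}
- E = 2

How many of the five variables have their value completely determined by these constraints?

3

E has just one choice, so E = 2. So B, C can't be 2.
The 4 still-open variables together cover exactly {1, 3, 4, 5} — 4 values for 4 variables — and 3 appears only in C's list, so C = 3.
Among the 3 still-open variables, 1 fits only A (and all 3 values in {1, 4, 5} must be used), so A = 1.
Determined: A=1, C=3, E=2. The other variables each still have more than one consistent value. That makes 3.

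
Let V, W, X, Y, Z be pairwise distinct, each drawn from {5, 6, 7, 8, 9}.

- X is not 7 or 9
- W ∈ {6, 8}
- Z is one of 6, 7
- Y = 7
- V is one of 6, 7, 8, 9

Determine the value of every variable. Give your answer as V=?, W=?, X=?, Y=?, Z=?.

V=9, W=8, X=5, Y=7, Z=6

Y has just one choice, so Y = 7. So V, Z can't be 7.
That leaves Z = 6. So V, W, X can't be 6.
That leaves W = 8. Eliminate 8 elsewhere: V, X.
X has just one choice, so X = 5.
V has just one choice, so V = 9.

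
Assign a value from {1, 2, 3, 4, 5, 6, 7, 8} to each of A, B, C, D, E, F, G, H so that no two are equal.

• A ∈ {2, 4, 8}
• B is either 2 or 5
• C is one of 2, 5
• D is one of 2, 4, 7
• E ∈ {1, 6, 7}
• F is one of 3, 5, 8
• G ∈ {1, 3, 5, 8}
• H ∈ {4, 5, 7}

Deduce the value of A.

8

The 8 variables together cover exactly {1, 2, 3, 4, 5, 6, 7, 8} — 8 values for 8 variables — and 6 appears only in E's list, so E = 6.
Among the 7 still-open variables, 1 fits only G (and all 7 values in {1, 2, 3, 4, 5, 7, 8} must be used), so G = 1.
The 6 still-open variables draw from only 6 values {2, 3, 4, 5, 7, 8}, so each is used; only F can be 3, hence F = 3.
The 5 still-open variables together cover exactly {2, 4, 5, 7, 8} — 5 values for 5 variables — and 8 appears only in A's list, so A = 8.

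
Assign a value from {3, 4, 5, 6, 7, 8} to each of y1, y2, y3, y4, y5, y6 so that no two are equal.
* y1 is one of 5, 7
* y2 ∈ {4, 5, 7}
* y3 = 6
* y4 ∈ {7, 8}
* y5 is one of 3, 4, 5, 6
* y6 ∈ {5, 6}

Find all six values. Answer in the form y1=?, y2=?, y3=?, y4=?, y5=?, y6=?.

y1=7, y2=4, y3=6, y4=8, y5=3, y6=5

y3 must be 6 (only option left). Eliminate 6 elsewhere: y5, y6.
y6 must be 5 (only option left). Strike 5 from y1, y2, y5.
y1's domain is down to {7}, so y1 = 7. Remove 7 from y2, y4.
y2's domain is down to {4}, so y2 = 4. Strike 4 from y5.
y4 must be 8 (only option left).
y5 has just one choice, so y5 = 3.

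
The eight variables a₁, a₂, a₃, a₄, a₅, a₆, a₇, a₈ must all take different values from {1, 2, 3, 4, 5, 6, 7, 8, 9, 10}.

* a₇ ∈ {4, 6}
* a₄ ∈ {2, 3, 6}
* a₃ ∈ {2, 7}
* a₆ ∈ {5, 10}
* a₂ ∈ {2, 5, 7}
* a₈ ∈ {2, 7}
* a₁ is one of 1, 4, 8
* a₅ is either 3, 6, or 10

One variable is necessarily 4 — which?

The 2 variables a₃ and a₈ are confined to {2, 7}, which locks those values in; drop them from a₂, a₄.
a₂'s domain is down to {5}, so a₂ = 5. Eliminate 5 elsewhere: a₆.
a₆'s domain is down to {10}, so a₆ = 10. So a₅ can't be 10.
a₄ and a₅ share exactly the 2 values {3, 6}; by pigeonhole those values go to them, so strike 3, 6 from a₇.
So 4 goes to a₇.

a₇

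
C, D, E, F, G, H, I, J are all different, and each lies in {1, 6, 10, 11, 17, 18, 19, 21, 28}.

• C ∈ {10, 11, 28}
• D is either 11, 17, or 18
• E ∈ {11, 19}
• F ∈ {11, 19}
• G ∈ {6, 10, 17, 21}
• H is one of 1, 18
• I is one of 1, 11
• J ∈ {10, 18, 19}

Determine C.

28

The 2 variables E and F are confined to {11, 19}, which locks those values in; drop them from C, D, I, J.
I's domain is down to {1}, so I = 1. Remove 1 from H.
H has just one choice, so H = 18. Eliminate 18 elsewhere: D, J.
That leaves J = 10. Remove 10 from C, G.
So C = 28.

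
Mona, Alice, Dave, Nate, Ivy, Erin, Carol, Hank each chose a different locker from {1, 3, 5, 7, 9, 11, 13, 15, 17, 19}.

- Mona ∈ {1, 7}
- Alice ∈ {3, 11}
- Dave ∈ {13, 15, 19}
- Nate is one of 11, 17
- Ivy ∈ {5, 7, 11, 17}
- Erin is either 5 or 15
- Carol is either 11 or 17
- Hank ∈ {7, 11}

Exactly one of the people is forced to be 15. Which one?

Erin

The 2 variables Nate and Carol are confined to {11, 17}, which locks those values in; drop them from Alice, Ivy, Hank.
Alice's domain is down to {3}, so Alice = 3.
Hank must be 7 (only option left). Eliminate 7 elsewhere: Mona, Ivy.
Mona's domain is down to {1}, so Mona = 1.
Ivy must be 5 (only option left). So Erin can't be 5.
So 15 goes to Erin.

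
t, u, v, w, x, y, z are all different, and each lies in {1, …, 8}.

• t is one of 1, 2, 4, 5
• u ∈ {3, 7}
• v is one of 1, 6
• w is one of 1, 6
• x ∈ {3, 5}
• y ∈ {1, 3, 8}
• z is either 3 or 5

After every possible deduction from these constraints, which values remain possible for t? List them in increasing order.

2, 4

v and w between them cover only {1, 6} — a naked pair. Remove those values from t, y.
x and z share exactly the 2 values {3, 5}; by pigeonhole those values go to them, so strike 3, 5 from t, u, y.
u has just one choice, so u = 7.
y must be 8 (only option left).
No further eliminations apply; t can still be any of 2, 4.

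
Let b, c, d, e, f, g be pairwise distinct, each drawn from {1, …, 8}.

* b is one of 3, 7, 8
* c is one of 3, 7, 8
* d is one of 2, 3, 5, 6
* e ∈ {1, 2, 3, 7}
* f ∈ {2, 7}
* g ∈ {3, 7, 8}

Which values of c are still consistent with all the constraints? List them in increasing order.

The 3 variables b, c, g are confined to {3, 7, 8}, which locks those values in; drop them from d, e, f.
f has just one choice, so f = 2. Eliminate 2 elsewhere: d, e.
e's domain is down to {1}, so e = 1.
No further eliminations apply; c can still be any of 3, 7, 8.

3, 7, 8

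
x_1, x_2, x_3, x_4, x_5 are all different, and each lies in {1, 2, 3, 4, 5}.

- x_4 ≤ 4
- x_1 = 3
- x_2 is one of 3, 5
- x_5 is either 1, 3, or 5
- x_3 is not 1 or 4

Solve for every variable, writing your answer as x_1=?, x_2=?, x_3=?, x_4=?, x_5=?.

x_1=3, x_2=5, x_3=2, x_4=4, x_5=1

x_1's domain is down to {3}, so x_1 = 3. So x_2, x_3, x_4, x_5 can't be 3.
x_2 has just one choice, so x_2 = 5. Strike 5 from x_3, x_5.
x_3's domain is down to {2}, so x_3 = 2. Eliminate 2 elsewhere: x_4.
That leaves x_5 = 1. Remove 1 from x_4.
x_4's domain is down to {4}, so x_4 = 4.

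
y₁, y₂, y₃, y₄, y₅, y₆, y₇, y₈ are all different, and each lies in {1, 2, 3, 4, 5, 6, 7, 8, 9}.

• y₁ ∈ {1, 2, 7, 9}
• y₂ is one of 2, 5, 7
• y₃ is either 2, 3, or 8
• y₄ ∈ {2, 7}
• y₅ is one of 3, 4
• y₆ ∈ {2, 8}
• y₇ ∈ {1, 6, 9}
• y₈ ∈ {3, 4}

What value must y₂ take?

5

The 2 variables y₅ and y₈ are confined to {3, 4}, which locks those values in; drop them from y₃.
y₃ and y₆ share exactly the 2 values {2, 8}; by pigeonhole those values go to them, so strike 2, 8 from y₁, y₂, y₄.
That leaves y₄ = 7. So y₁, y₂ can't be 7.
So y₂ = 5.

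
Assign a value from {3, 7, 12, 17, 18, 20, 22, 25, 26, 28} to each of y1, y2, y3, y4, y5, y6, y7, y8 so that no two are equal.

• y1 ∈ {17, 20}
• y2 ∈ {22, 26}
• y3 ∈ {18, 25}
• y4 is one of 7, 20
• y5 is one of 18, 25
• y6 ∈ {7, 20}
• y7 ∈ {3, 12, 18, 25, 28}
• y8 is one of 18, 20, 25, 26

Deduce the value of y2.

22

y3 and y5 between them cover only {18, 25} — a naked pair. Remove those values from y7, y8.
y4 and y6 between them cover only {7, 20} — a naked pair. Remove those values from y1, y8.
That leaves y1 = 17.
That leaves y8 = 26. Strike 26 from y2.
So y2 = 22.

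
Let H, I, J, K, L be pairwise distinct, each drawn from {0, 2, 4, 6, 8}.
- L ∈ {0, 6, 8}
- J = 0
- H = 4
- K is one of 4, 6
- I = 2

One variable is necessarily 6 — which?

K

H's domain is down to {4}, so H = 4. Eliminate 4 elsewhere: K.
So 6 goes to K.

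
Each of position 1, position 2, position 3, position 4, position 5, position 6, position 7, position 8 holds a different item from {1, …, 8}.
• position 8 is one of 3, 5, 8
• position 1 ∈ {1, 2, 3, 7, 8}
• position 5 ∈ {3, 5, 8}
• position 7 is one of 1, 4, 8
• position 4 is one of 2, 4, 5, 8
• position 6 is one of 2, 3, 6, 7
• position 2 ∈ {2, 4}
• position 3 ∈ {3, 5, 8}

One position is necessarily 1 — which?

The 8 variables together cover exactly {1, 2, 3, 4, 5, 6, 7, 8} — 8 values for 8 variables — and 6 appears only in position 6's list, so position 6 = 6.
The 7 still-open variables draw from only 7 values {1, 2, 3, 4, 5, 7, 8}, so each is used; only position 1 can be 7, hence position 1 = 7.
The 6 still-open variables together cover exactly {1, 2, 3, 4, 5, 8} — 6 values for 6 variables — and 1 appears only in position 7's list, so position 7 = 1.

position 7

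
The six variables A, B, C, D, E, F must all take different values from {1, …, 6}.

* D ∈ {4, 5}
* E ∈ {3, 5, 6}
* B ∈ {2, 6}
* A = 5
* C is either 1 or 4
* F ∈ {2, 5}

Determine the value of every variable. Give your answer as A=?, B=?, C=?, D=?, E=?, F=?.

A's domain is down to {5}, so A = 5. Eliminate 5 elsewhere: D, E, F.
D's domain is down to {4}, so D = 4. Eliminate 4 elsewhere: C.
F's domain is down to {2}, so F = 2. Strike 2 from B.
B must be 6 (only option left). Eliminate 6 elsewhere: E.
C's domain is down to {1}, so C = 1.
E must be 3 (only option left).

A=5, B=6, C=1, D=4, E=3, F=2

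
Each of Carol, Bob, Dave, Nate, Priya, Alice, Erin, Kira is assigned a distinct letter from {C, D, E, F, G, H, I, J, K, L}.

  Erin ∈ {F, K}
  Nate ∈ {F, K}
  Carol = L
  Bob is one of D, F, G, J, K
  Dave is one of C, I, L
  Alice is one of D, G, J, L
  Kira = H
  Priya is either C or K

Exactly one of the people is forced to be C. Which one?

Carol's domain is down to {L}, so Carol = L. So Dave, Alice can't be L.
Kira must be H (only option left).
Nate and Erin between them cover only {F, K} — a naked pair. Remove those values from Bob, Priya.
So C goes to Priya.

Priya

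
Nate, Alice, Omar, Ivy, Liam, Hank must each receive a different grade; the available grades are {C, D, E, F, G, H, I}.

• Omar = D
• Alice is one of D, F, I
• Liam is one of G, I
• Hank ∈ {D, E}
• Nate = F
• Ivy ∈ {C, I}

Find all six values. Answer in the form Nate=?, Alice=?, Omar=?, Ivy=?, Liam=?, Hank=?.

Nate has just one choice, so Nate = F. So Alice can't be F.
Omar's domain is down to {D}, so Omar = D. So Alice, Hank can't be D.
That leaves Hank = E.
That leaves Alice = I. So Ivy, Liam can't be I.
Ivy has just one choice, so Ivy = C.
Liam has just one choice, so Liam = G.

Nate=F, Alice=I, Omar=D, Ivy=C, Liam=G, Hank=E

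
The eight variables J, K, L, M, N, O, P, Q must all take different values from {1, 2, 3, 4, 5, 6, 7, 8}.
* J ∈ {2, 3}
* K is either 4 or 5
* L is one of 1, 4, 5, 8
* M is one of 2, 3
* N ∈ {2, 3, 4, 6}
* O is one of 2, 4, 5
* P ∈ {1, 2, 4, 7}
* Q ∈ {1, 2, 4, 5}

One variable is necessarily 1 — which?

The 8 variables draw from only 8 values {1, 2, 3, 4, 5, 6, 7, 8}, so each is used; only N can be 6, hence N = 6.
The 7 still-open variables draw from only 7 values {1, 2, 3, 4, 5, 7, 8}, so each is used; only P can be 7, hence P = 7.
Among the 6 still-open variables, 8 fits only L (and all 6 values in {1, 2, 3, 4, 5, 8} must be used), so L = 8.
The 5 still-open variables together cover exactly {1, 2, 3, 4, 5} — 5 values for 5 variables — and 1 appears only in Q's list, so Q = 1.

Q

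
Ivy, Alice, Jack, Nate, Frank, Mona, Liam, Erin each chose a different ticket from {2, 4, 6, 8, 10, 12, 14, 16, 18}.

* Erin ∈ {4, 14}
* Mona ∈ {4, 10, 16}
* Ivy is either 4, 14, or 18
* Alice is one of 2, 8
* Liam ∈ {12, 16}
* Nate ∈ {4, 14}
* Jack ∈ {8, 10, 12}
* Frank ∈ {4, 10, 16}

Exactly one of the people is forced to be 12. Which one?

Liam

The 8 variables draw from only 8 values {2, 4, 8, 10, 12, 14, 16, 18}, so each is used; only Alice can be 2, hence Alice = 2.
The 7 still-open variables together cover exactly {4, 8, 10, 12, 14, 16, 18} — 7 values for 7 variables — and 8 appears only in Jack's list, so Jack = 8.
The 6 still-open variables together cover exactly {4, 10, 12, 14, 16, 18} — 6 values for 6 variables — and 12 appears only in Liam's list, so Liam = 12.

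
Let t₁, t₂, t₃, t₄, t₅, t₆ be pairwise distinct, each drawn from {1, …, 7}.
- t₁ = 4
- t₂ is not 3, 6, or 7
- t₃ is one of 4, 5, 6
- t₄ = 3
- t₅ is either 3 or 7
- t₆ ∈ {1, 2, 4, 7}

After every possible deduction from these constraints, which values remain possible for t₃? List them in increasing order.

5, 6

t₁ must be 4 (only option left). So t₂, t₃, t₆ can't be 4.
t₄'s domain is down to {3}, so t₄ = 3. Strike 3 from t₅.
That leaves t₅ = 7. Remove 7 from t₆.
No further eliminations apply; t₃ can still be any of 5, 6.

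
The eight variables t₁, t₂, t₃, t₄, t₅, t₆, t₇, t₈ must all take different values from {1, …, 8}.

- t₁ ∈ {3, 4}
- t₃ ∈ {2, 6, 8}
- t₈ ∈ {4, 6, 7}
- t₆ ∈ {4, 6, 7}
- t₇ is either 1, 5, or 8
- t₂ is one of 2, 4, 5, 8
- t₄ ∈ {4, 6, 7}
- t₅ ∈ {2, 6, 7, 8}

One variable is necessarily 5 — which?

t₂

The 8 variables draw from only 8 values {1, 2, 3, 4, 5, 6, 7, 8}, so each is used; only t₇ can be 1, hence t₇ = 1.
Among the 7 still-open variables, 3 fits only t₁ (and all 7 values in {2, 3, 4, 5, 6, 7, 8} must be used), so t₁ = 3.
The 6 still-open variables together cover exactly {2, 4, 5, 6, 7, 8} — 6 values for 6 variables — and 5 appears only in t₂'s list, so t₂ = 5.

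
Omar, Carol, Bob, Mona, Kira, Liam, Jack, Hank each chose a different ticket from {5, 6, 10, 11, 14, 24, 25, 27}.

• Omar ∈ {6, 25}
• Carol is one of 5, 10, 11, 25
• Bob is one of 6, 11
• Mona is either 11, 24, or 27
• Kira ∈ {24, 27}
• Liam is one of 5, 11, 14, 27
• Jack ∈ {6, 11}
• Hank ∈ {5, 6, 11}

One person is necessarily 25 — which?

Omar

Among the 8 variables, 10 fits only Carol (and all 8 values in {5, 6, 10, 11, 14, 24, 25, 27} must be used), so Carol = 10.
The 7 still-open variables draw from only 7 values {5, 6, 11, 14, 24, 25, 27}, so each is used; only Liam can be 14, hence Liam = 14.
Among the 6 still-open variables, 5 fits only Hank (and all 6 values in {5, 6, 11, 24, 25, 27} must be used), so Hank = 5.
Among the 5 still-open variables, 25 fits only Omar (and all 5 values in {6, 11, 24, 25, 27} must be used), so Omar = 25.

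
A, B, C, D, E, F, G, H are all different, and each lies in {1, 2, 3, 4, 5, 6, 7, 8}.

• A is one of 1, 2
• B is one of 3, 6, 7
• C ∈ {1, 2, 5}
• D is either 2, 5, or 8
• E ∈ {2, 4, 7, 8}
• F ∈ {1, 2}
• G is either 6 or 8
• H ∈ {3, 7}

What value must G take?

Among the 8 variables, 4 fits only E (and all 8 values in {1, 2, 3, 4, 5, 6, 7, 8} must be used), so E = 4.
A and F between them cover only {1, 2} — a naked pair. Remove those values from C, D.
That leaves C = 5. So D can't be 5.
That leaves D = 8. Strike 8 from G.
So G = 6.

6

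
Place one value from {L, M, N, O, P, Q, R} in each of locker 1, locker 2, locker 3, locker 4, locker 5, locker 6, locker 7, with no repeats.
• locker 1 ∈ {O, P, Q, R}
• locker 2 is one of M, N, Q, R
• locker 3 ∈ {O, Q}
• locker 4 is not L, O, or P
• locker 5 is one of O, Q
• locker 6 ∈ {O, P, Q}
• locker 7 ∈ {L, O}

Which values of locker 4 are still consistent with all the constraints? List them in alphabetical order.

M, N

The 7 variables draw from only 7 values {L, M, N, O, P, Q, R}, so each is used; only locker 7 can be L, hence locker 7 = L.
The 2 variables locker 3 and locker 5 are confined to {O, Q}, which locks those values in; drop them from locker 1, locker 2, locker 4, locker 6.
That leaves locker 6 = P. Strike P from locker 1.
locker 1 must be R (only option left). Remove R from locker 2, locker 4.
No further eliminations apply; locker 4 can still be any of M, N.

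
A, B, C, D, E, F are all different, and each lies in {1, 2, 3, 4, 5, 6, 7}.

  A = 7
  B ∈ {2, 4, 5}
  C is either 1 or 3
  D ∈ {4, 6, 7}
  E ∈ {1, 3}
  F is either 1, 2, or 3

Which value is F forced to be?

A's domain is down to {7}, so A = 7. Strike 7 from D.
The 2 variables C and E are confined to {1, 3}, which locks those values in; drop them from F.
So F = 2.

2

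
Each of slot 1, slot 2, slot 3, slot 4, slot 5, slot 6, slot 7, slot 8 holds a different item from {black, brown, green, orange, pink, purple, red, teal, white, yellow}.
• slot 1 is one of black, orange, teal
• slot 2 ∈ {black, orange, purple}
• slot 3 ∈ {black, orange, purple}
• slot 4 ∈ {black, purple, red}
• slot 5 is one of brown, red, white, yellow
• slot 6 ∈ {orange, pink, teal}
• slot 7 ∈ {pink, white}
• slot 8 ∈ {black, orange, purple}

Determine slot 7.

The 3 variables slot 2, slot 3, slot 8 are confined to {black, orange, purple}, which locks those values in; drop them from slot 1, slot 4, slot 6.
slot 1 has just one choice, so slot 1 = teal. Strike teal from slot 6.
slot 4's domain is down to {red}, so slot 4 = red. Strike red from slot 5.
That leaves slot 6 = pink. Eliminate pink elsewhere: slot 7.
So slot 7 = white.

white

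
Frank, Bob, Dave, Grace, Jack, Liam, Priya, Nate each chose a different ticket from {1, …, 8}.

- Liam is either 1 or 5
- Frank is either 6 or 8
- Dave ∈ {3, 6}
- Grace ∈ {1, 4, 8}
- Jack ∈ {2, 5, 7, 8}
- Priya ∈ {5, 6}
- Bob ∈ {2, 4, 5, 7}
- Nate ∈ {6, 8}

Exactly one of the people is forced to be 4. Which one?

Grace

Among the 8 variables, 3 fits only Dave (and all 8 values in {1, 2, 3, 4, 5, 6, 7, 8} must be used), so Dave = 3.
The 2 variables Frank and Nate are confined to {6, 8}, which locks those values in; drop them from Grace, Jack, Priya.
Priya has just one choice, so Priya = 5. Remove 5 from Bob, Jack, Liam.
Liam has just one choice, so Liam = 1. Remove 1 from Grace.
So 4 goes to Grace.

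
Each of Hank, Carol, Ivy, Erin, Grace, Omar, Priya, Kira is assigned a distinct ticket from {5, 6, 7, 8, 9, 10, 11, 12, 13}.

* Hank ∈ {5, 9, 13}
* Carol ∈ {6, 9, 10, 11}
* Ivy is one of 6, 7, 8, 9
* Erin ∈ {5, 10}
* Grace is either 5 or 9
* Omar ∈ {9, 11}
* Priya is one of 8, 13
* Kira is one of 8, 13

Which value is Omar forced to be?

The 8 variables together cover exactly {5, 6, 7, 8, 9, 10, 11, 13} — 8 values for 8 variables — and 7 appears only in Ivy's list, so Ivy = 7.
The 7 still-open variables draw from only 7 values {5, 6, 8, 9, 10, 11, 13}, so each is used; only Carol can be 6, hence Carol = 6.
Among the 6 still-open variables, 10 fits only Erin (and all 6 values in {5, 8, 9, 10, 11, 13} must be used), so Erin = 10.
Among the 5 still-open variables, 11 fits only Omar (and all 5 values in {5, 8, 9, 11, 13} must be used), so Omar = 11.

11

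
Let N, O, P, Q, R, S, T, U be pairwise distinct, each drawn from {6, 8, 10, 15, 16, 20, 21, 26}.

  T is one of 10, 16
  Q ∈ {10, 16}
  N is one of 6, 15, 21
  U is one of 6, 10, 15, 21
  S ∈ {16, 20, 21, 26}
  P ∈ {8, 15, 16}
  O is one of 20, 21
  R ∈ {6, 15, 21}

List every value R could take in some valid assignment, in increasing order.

6, 15, 21

The 8 variables draw from only 8 values {6, 8, 10, 15, 16, 20, 21, 26}, so each is used; only P can be 8, hence P = 8.
The 7 still-open variables draw from only 7 values {6, 10, 15, 16, 20, 21, 26}, so each is used; only S can be 26, hence S = 26.
Among the 6 still-open variables, 20 fits only O (and all 6 values in {6, 10, 15, 16, 20, 21} must be used), so O = 20.
Q and T share exactly the 2 values {10, 16}; by pigeonhole those values go to them, so strike 10, 16 from U.
No further eliminations apply; R can still be any of 6, 15, 21.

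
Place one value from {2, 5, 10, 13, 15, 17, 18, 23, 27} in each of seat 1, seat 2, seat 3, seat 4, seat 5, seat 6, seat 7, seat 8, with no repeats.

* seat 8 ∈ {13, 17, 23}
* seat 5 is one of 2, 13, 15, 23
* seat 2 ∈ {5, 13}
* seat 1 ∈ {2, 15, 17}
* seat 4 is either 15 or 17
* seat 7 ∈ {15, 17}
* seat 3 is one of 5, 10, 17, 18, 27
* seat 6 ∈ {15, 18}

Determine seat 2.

5

The 2 variables seat 4 and seat 7 are confined to {15, 17}, which locks those values in; drop them from seat 1, seat 3, seat 5, seat 6, seat 8.
That leaves seat 1 = 2. Remove 2 from seat 5.
That leaves seat 6 = 18. So seat 3 can't be 18.
seat 5 and seat 8 between them cover only {13, 23} — a naked pair. Remove those values from seat 2.
So seat 2 = 5.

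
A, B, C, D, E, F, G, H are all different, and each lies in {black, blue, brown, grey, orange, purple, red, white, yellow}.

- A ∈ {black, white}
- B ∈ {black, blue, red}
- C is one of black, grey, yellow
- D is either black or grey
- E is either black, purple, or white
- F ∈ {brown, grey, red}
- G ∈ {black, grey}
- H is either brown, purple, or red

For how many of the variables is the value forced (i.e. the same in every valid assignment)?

4

Among the 8 variables, blue fits only B (and all 8 values in {black, blue, brown, grey, purple, red, white, yellow} must be used), so B = blue.
Among the 7 still-open variables, yellow fits only C (and all 7 values in {black, brown, grey, purple, red, white, yellow} must be used), so C = yellow.
D and G share exactly the 2 values {black, grey}; by pigeonhole those values go to them, so strike black, grey from A, E, F.
A has just one choice, so A = white. Remove white from E.
That leaves E = purple. Strike purple from H.
Determined: A=white, B=blue, C=yellow, E=purple. The other variables each still have more than one consistent value. That makes 4.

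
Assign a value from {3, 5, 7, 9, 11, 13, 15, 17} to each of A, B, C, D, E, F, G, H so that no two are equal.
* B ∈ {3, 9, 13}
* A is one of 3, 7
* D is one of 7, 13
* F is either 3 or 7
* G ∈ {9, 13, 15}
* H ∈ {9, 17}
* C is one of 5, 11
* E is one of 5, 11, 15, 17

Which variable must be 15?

G

A and F between them cover only {3, 7} — a naked pair. Remove those values from B, D.
D must be 13 (only option left). Eliminate 13 elsewhere: B, G.
B has just one choice, so B = 9. Remove 9 from G, H.
So 15 goes to G.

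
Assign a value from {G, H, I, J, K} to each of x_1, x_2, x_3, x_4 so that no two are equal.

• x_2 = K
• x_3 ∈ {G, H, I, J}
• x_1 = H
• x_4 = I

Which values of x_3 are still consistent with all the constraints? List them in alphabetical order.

G, J

x_1 has just one choice, so x_1 = H. Remove H from x_3.
x_2's domain is down to {K}, so x_2 = K.
x_4 has just one choice, so x_4 = I. Remove I from x_3.
No further eliminations apply; x_3 can still be any of G, J.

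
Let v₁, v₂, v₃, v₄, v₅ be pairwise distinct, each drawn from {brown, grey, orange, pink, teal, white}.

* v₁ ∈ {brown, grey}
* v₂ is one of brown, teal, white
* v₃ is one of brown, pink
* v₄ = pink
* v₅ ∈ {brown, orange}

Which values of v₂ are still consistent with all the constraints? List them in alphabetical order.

v₄ has just one choice, so v₄ = pink. Strike pink from v₃.
v₃'s domain is down to {brown}, so v₃ = brown. Eliminate brown elsewhere: v₁, v₂, v₅.
v₅'s domain is down to {orange}, so v₅ = orange.
v₁ must be grey (only option left).
No further eliminations apply; v₂ can still be any of teal, white.

teal, white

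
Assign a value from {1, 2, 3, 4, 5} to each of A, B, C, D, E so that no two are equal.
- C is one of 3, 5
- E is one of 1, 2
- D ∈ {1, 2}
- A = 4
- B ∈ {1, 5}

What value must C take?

3

A's domain is down to {4}, so A = 4.
Among the 4 still-open variables, 3 fits only C (and all 4 values in {1, 2, 3, 5} must be used), so C = 3.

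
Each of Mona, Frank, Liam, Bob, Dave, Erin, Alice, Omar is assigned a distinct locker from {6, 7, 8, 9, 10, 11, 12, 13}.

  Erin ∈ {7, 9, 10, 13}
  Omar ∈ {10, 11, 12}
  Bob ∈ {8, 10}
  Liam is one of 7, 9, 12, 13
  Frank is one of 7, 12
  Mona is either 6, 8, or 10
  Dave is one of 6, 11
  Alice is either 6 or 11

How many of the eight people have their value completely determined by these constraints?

Dave and Alice between them cover only {6, 11} — a naked pair. Remove those values from Mona, Omar.
Mona and Bob between them cover only {8, 10} — a naked pair. Remove those values from Erin, Omar.
Omar must be 12 (only option left). So Frank, Liam can't be 12.
Frank must be 7 (only option left). Remove 7 from Liam, Erin.
Determined: Frank=7, Omar=12. The other people each still have more than one consistent value. That makes 2.

2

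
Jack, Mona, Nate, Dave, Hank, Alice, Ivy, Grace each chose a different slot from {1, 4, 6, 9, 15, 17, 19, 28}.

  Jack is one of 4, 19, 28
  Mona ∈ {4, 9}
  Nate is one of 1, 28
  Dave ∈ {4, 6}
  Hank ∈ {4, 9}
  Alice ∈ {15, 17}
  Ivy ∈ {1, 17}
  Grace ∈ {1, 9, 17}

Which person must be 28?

Nate

Among the 8 variables, 6 fits only Dave (and all 8 values in {1, 4, 6, 9, 15, 17, 19, 28} must be used), so Dave = 6.
Among the 7 still-open variables, 15 fits only Alice (and all 7 values in {1, 4, 9, 15, 17, 19, 28} must be used), so Alice = 15.
The 6 still-open variables together cover exactly {1, 4, 9, 17, 19, 28} — 6 values for 6 variables — and 19 appears only in Jack's list, so Jack = 19.
Among the 5 still-open variables, 28 fits only Nate (and all 5 values in {1, 4, 9, 17, 28} must be used), so Nate = 28.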